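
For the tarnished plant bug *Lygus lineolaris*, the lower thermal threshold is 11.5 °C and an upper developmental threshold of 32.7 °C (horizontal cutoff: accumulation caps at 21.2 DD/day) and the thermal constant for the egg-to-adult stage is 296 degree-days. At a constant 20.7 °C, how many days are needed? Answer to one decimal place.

32.2 days

Daily accumulation = 20.7 − 11.5 = 9.2 DD/day.
Duration = 296 / 9.2 = 32.174 ≈ 32.2 days.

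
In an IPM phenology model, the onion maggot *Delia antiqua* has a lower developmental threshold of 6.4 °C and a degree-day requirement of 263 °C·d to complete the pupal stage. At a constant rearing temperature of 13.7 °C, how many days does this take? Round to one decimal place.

36.0 days

Daily accumulation = 13.7 − 6.4 = 7.3 DD/day.
Duration = 263 / 7.3 = 36.027 ≈ 36.0 days.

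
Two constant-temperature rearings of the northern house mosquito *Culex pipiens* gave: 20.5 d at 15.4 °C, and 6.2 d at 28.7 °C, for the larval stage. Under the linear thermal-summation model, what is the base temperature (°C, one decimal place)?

Equal thermal constants: D₁(T₁ − T_b) = D₂(T₂ − T_b).
20.5·(15.4 − T_b) = 6.2·(28.7 − T_b)
T_b = (20.5·15.4 − 6.2·28.7) / (20.5 − 6.2) = 137.76 / 14.3 = 9.634 °C ≈ 9.6 °C.

9.6 °C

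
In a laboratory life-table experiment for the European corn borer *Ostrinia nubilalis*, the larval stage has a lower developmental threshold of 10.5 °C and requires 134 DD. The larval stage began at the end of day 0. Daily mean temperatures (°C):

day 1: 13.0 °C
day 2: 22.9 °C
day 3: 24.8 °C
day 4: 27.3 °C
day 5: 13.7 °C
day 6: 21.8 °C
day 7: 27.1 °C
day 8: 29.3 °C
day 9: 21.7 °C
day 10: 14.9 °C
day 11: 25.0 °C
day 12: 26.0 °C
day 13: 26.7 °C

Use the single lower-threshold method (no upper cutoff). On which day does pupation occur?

Daily DD above 10.5 °C: 2.5, 12.4, 14.3, 16.8, 3.2, 11.3, 16.6, 18.8, 11.2, 4.4, 14.5, 15.5, 16.2.
Cumulative: 2.5, 14.9, 29.2, 46.0, 49.2, 60.5, 77.1, 95.9, 107.1, 111.5, 126.0, 141.5, 157.7.
The total first reaches 134 DD on day 12.

day 12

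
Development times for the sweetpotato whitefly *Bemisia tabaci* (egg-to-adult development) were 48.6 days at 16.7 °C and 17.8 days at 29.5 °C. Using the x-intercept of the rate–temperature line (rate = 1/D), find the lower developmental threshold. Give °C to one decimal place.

9.3 °C

Under the model K = D·(T − T_b), so D₁·(T₁ − T_b) = D₂·(T₂ − T_b).
48.6·(16.7 − T_b) = 17.8·(29.5 − T_b)
T_b = (48.6·16.7 − 17.8·29.5) / (48.6 − 17.8) = 286.52 / 30.8 = 9.303 °C ≈ 9.3 °C.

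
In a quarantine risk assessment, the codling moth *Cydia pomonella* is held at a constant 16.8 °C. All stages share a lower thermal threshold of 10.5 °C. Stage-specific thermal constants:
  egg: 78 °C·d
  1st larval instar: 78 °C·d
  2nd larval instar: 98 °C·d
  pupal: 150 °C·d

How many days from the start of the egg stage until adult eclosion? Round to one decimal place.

64.1 days

Daily accumulation at 16.8 °C = 16.8 − 10.5 = 6.3 DD/day.
Total K = 78 + 78 + 98 + 150 = 404 DD.
Total duration = 404 / 6.3 = 64.127 ≈ 64.1 days.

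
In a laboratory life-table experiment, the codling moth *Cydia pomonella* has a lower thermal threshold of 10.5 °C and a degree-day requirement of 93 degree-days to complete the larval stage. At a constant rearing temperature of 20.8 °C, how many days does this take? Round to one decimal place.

Daily accumulation = 20.8 − 10.5 = 10.3 DD/day.
Duration = 93 / 10.3 = 9.029 ≈ 9.0 days.

9.0 days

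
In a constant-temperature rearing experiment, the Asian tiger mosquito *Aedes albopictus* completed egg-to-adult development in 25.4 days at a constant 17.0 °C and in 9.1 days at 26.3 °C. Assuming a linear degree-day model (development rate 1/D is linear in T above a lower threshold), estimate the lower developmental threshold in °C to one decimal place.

Under the model K = D·(T − T_b), so D₁·(T₁ − T_b) = D₂·(T₂ − T_b).
25.4·(17.0 − T_b) = 9.1·(26.3 − T_b)
T_b = (25.4·17.0 − 9.1·26.3) / (25.4 − 9.1) = 192.47 / 16.3 = 11.808 °C ≈ 11.8 °C.

11.8 °C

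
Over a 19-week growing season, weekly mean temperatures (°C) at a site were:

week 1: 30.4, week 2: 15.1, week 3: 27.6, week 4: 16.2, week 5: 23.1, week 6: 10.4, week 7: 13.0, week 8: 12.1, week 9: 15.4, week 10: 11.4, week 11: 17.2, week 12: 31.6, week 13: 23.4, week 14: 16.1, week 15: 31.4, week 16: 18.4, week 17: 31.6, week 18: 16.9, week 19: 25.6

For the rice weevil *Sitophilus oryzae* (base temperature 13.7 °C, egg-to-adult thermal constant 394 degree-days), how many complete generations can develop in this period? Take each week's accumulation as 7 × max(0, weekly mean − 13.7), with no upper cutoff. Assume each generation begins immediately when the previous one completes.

2 generations

Weekly DD (7 × max(0, T̄ − 13.7)): 116.9, 9.8, 97.3, 17.5, 65.8, 0.0, 0.0, 0.0, 11.9, 0.0, 24.5, 125.3, 67.9, 16.8, 123.9, 32.9, 125.3, 22.4, 83.3.
Season total = 941.5 DD.
Complete generations = ⌊941.5 / 394⌋ = 2.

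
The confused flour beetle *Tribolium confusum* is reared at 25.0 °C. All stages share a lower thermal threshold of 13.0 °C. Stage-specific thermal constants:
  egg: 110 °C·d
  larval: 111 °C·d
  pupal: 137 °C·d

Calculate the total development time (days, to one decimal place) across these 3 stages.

29.8 days

Daily accumulation at 25.0 °C = 25.0 − 13.0 = 12.0 DD/day.
Total K = 110 + 111 + 137 = 358 DD.
Total duration = 358 / 12.0 = 29.833 ≈ 29.8 days.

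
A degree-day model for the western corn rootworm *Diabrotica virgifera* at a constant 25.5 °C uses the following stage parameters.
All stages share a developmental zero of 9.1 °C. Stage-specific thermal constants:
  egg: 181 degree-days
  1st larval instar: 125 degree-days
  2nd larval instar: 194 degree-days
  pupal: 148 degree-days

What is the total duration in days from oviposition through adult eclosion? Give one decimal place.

39.5 days

Daily accumulation at 25.5 °C = 25.5 − 9.1 = 16.4 DD/day.
Total K = 181 + 125 + 194 + 148 = 648 DD.
Total duration = 648 / 16.4 = 39.512 ≈ 39.5 days.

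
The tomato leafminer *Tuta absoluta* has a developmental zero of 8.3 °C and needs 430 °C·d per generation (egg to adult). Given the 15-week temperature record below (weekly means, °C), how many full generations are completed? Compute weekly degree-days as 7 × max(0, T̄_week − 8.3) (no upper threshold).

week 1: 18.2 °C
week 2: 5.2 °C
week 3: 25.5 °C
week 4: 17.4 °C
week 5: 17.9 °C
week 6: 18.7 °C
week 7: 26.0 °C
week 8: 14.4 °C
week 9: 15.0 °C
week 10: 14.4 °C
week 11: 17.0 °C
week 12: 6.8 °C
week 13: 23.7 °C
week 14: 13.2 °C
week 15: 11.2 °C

2 generations

Weekly DD (7 × max(0, T̄ − 8.3)): 69.3, 0.0, 120.4, 63.7, 67.2, 72.8, 123.9, 42.7, 46.9, 42.7, 60.9, 0.0, 107.8, 34.3, 20.3.
Season total = 872.9 DD.
Complete generations = ⌊872.9 / 430⌋ = 2.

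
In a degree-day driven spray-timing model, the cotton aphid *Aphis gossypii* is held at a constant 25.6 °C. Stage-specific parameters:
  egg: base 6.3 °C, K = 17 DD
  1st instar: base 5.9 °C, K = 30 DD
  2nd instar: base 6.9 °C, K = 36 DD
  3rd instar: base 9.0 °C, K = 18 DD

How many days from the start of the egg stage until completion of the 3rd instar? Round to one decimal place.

5.4 days

egg: 17 / (25.6 − 6.3) = 17 / 19.3 = 0.881 d.
1st instar: 30 / (25.6 − 5.9) = 30 / 19.7 = 1.523 d.
2nd instar: 36 / (25.6 − 6.9) = 36 / 18.7 = 1.925 d.
3rd instar: 18 / (25.6 − 9.0) = 18 / 16.6 = 1.084 d.
Sum = 5.413 ≈ 5.4 days.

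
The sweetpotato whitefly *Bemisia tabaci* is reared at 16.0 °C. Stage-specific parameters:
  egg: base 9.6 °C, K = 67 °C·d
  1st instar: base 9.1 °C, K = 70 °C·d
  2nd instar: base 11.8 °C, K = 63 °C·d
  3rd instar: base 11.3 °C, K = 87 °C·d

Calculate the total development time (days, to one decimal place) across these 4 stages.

egg: 67 / (16.0 − 9.6) = 67 / 6.4 = 10.469 d.
1st instar: 70 / (16.0 − 9.1) = 70 / 6.9 = 10.145 d.
2nd instar: 63 / (16.0 − 11.8) = 63 / 4.2 = 15.000 d.
3rd instar: 87 / (16.0 − 11.3) = 87 / 4.7 = 18.511 d.
Sum = 54.124 ≈ 54.1 days.

54.1 days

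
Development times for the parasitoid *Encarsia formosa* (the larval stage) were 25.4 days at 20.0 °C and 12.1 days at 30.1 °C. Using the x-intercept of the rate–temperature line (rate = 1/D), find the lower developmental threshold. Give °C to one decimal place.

Linear rate model ⇒ the product D·(T − T_b) is constant across temperatures.
25.4·(20.0 − T_b) = 12.1·(30.1 − T_b)
T_b = (25.4·20.0 − 12.1·30.1) / (25.4 − 12.1) = 143.79 / 13.3 = 10.811 °C ≈ 10.8 °C.

10.8 °C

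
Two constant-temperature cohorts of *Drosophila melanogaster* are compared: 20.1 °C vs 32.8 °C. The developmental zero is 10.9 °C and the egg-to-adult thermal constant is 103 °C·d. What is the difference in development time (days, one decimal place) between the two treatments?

At 20.1 °C: 103 / (20.1 − 10.9) = 103 / 9.2 = 11.196 d.
At 32.8 °C: 103 / (32.8 − 10.9) = 103 / 21.9 = 4.703 d.
Difference = |11.196 − 4.703| = 6.492 ≈ 6.5 days.

6.5 days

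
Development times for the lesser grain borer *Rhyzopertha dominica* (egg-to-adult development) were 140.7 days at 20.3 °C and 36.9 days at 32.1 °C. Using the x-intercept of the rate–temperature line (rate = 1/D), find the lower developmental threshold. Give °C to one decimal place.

Equal thermal constants: D₁(T₁ − T_b) = D₂(T₂ − T_b).
140.7·(20.3 − T_b) = 36.9·(32.1 − T_b)
T_b = (140.7·20.3 − 36.9·32.1) / (140.7 − 36.9) = 1671.72 / 103.8 = 16.105 °C ≈ 16.1 °C.

16.1 °C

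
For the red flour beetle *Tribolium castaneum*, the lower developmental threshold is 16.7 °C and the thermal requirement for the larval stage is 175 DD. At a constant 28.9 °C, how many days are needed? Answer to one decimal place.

14.3 days

Daily accumulation = 28.9 − 16.7 = 12.2 DD/day.
Duration = 175 / 12.2 = 14.344 ≈ 14.3 days.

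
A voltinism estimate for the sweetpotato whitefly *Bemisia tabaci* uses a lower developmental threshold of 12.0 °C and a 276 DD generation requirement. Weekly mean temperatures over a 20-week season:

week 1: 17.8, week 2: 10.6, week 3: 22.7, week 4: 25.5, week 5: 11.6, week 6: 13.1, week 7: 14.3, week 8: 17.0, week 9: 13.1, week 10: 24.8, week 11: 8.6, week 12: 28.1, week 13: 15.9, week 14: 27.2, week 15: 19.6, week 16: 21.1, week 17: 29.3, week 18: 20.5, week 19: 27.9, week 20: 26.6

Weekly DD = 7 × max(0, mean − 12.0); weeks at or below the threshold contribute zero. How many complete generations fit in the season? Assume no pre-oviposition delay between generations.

Weekly DD (7 × max(0, T̄ − 12.0)): 40.6, 0.0, 74.9, 94.5, 0.0, 7.7, 16.1, 35.0, 7.7, 89.6, 0.0, 112.7, 27.3, 106.4, 53.2, 63.7, 121.1, 59.5, 111.3, 102.2.
Season total = 1123.5 DD.
Complete generations = ⌊1123.5 / 276⌋ = 4.

4 generations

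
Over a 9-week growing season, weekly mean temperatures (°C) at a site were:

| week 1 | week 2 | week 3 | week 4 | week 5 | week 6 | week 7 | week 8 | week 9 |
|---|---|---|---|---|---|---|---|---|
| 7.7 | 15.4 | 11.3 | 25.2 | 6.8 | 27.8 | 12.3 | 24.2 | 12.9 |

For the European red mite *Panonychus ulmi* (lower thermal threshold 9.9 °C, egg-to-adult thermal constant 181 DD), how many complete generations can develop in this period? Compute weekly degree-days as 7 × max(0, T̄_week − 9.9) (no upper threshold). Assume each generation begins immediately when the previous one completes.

Weekly DD (7 × max(0, T̄ − 9.9)): 0.0, 38.5, 9.8, 107.1, 0.0, 125.3, 16.8, 100.1, 21.0.
Season total = 418.6 DD.
Complete generations = ⌊418.6 / 181⌋ = 2.

2 generations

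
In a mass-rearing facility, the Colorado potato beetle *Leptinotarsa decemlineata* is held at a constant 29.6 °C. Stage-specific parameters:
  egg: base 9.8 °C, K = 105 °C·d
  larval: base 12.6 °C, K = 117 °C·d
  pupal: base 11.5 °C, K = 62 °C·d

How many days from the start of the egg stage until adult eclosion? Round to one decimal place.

egg: 105 / (29.6 − 9.8) = 105 / 19.8 = 5.303 d.
larval: 117 / (29.6 − 12.6) = 117 / 17.0 = 6.882 d.
pupal: 62 / (29.6 − 11.5) = 62 / 18.1 = 3.425 d.
Sum = 15.611 ≈ 15.6 days.

15.6 days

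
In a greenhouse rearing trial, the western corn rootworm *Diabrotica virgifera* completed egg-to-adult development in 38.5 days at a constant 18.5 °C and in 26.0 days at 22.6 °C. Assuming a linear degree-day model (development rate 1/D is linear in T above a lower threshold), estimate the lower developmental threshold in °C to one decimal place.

10.0 °C

Under the model K = D·(T − T_b), so D₁·(T₁ − T_b) = D₂·(T₂ − T_b).
38.5·(18.5 − T_b) = 26.0·(22.6 − T_b)
T_b = (38.5·18.5 − 26.0·22.6) / (38.5 − 26.0) = 124.65 / 12.5 = 9.972 °C ≈ 10.0 °C.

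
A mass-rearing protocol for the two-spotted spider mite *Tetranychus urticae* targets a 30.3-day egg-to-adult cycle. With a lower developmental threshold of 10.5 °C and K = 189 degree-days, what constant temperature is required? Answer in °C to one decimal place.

Required daily accumulation = 189 / 30.3 = 6.238 DD/day.
T = T_base + 6.238 = 10.5 + 6.238 = 16.738 ≈ 16.7 °C.

16.7 °C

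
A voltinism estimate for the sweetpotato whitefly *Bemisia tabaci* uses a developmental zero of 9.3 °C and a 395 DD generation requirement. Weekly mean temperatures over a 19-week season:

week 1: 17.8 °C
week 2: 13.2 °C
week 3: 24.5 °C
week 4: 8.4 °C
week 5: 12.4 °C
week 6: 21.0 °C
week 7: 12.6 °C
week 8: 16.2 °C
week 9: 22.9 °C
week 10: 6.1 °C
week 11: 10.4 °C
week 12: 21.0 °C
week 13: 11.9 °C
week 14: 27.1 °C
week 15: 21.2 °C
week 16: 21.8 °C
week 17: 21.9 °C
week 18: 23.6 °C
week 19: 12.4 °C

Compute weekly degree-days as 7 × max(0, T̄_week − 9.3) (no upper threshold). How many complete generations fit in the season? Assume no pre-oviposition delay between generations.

Weekly DD (7 × max(0, T̄ − 9.3)): 59.5, 27.3, 106.4, 0.0, 21.7, 81.9, 23.1, 48.3, 95.2, 0.0, 7.7, 81.9, 18.2, 124.6, 83.3, 87.5, 88.2, 100.1, 21.7.
Season total = 1076.6 DD.
Complete generations = ⌊1076.6 / 395⌋ = 2.

2 generations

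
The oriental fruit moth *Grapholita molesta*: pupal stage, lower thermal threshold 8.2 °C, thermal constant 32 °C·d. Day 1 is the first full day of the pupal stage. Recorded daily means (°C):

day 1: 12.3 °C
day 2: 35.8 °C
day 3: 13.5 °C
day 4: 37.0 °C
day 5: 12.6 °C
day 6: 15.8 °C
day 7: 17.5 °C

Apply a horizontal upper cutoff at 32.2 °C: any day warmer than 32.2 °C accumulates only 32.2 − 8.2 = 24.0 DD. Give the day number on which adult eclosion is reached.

day 3

Daily DD above 8.2 °C (capped at 24.0): 4.1, 24.0, 5.3, 24.0, 4.4, 7.6, 9.3.
Cumulative: 4.1, 28.1, 33.4, 57.4, 61.8, 69.4, 78.7.
The total first reaches 32 DD on day 3.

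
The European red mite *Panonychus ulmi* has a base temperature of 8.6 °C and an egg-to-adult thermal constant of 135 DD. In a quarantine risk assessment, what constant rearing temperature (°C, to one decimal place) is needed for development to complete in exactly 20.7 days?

15.1 °C

Required daily accumulation = 135 / 20.7 = 6.522 DD/day.
T = T_base + 6.522 = 8.6 + 6.522 = 15.122 ≈ 15.1 °C.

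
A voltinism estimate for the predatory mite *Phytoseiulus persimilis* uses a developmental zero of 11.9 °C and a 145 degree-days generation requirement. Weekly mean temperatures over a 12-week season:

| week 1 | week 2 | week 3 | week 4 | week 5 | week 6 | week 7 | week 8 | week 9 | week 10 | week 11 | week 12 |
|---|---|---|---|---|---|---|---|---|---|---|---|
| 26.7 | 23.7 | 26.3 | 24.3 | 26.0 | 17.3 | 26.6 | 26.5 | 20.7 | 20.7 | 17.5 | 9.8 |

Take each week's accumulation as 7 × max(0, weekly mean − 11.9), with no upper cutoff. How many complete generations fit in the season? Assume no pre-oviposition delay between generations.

6 generations

Weekly DD (7 × max(0, T̄ − 11.9)): 103.6, 82.6, 100.8, 86.8, 98.7, 37.8, 102.9, 102.2, 61.6, 61.6, 39.2, 0.0.
Season total = 877.8 DD.
Complete generations = ⌊877.8 / 145⌋ = 6.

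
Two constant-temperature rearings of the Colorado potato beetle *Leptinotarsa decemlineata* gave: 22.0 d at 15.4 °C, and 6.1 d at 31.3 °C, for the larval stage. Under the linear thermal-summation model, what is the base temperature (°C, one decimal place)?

9.3 °C

Under the model K = D·(T − T_b), so D₁·(T₁ − T_b) = D₂·(T₂ − T_b).
22.0·(15.4 − T_b) = 6.1·(31.3 − T_b)
T_b = (22.0·15.4 − 6.1·31.3) / (22.0 − 6.1) = 147.87 / 15.9 = 9.300 °C ≈ 9.3 °C.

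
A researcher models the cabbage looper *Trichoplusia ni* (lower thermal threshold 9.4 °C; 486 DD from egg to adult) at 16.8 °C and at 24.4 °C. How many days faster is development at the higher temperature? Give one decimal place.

At 16.8 °C: 486 / (16.8 − 9.4) = 486 / 7.4 = 65.676 d.
At 24.4 °C: 486 / (24.4 − 9.4) = 486 / 15.0 = 32.400 d.
Difference = |65.676 − 32.400| = 33.276 ≈ 33.3 days.

33.3 days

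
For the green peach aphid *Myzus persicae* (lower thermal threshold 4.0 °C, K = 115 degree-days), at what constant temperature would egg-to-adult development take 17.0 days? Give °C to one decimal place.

Required daily accumulation = 115 / 17.0 = 6.765 DD/day.
T = T_base + 6.765 = 4.0 + 6.765 = 10.765 ≈ 10.8 °C.

10.8 °C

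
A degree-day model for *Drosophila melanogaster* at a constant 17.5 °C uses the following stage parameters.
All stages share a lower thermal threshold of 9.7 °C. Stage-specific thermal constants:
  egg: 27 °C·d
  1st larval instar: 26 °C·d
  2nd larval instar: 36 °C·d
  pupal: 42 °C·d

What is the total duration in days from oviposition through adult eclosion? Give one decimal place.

16.8 days

Daily accumulation at 17.5 °C = 17.5 − 9.7 = 7.8 DD/day.
Total K = 27 + 26 + 36 + 42 = 131 DD.
Total duration = 131 / 7.8 = 16.795 ≈ 16.8 days.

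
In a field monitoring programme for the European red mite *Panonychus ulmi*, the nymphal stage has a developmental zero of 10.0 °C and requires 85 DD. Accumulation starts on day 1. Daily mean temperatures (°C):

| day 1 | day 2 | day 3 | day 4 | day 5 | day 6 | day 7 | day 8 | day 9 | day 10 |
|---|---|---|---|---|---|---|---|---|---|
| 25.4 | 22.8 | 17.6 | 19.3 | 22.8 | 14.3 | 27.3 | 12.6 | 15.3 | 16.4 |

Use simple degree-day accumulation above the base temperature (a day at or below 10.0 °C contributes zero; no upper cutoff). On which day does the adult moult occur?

Daily DD above 10.0 °C: 15.4, 12.8, 7.6, 9.3, 12.8, 4.3, 17.3, 2.6, 5.3, 6.4.
Cumulative: 15.4, 28.2, 35.8, 45.1, 57.9, 62.2, 79.5, 82.1, 87.4, 93.8.
The total first reaches 85 DD on day 9.

day 9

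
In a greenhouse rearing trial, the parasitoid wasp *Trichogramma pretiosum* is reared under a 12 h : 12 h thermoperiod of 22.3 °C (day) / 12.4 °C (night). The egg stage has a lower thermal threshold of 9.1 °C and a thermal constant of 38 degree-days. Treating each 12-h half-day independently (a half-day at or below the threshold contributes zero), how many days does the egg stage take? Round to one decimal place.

Day half: max(0, 22.3 − 9.1) × 0.5 = 13.2 × 0.5 = 6.60 DD.
Night half: max(0, 12.4 − 9.1) × 0.5 = 3.3 × 0.5 = 1.65 DD.
Per 24 h: 8.25 DD/day.
Duration = 38 / 8.25 = 4.606 ≈ 4.6 days.

4.6 days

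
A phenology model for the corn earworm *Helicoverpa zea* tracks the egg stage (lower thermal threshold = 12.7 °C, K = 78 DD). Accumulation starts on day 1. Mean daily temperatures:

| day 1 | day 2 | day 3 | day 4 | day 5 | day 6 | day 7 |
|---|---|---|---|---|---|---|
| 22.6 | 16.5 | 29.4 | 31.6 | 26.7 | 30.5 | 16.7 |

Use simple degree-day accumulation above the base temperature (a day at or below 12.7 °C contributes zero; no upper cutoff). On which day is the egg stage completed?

Daily DD above 12.7 °C: 9.9, 3.8, 16.7, 18.9, 14.0, 17.8, 4.0.
Cumulative: 9.9, 13.7, 30.4, 49.3, 63.3, 81.1, 85.1.
The total first reaches 78 DD on day 6.

day 6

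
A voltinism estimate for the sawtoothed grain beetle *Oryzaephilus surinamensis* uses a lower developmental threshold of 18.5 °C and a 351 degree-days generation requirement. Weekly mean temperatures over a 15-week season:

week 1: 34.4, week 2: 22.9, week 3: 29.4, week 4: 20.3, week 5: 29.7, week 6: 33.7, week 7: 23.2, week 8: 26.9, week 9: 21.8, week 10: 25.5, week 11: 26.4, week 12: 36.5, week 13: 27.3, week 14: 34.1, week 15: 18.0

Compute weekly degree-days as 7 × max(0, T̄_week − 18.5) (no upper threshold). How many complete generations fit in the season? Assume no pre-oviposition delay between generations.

Weekly DD (7 × max(0, T̄ − 18.5)): 111.3, 30.8, 76.3, 12.6, 78.4, 106.4, 32.9, 58.8, 23.1, 49.0, 55.3, 126.0, 61.6, 109.2, 0.0.
Season total = 931.7 DD.
Complete generations = ⌊931.7 / 351⌋ = 2.

2 generations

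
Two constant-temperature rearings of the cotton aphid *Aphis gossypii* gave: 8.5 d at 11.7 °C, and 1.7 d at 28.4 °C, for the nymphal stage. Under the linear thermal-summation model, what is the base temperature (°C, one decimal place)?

7.5 °C

Linear rate model ⇒ the product D·(T − T_b) is constant across temperatures.
8.5·(11.7 − T_b) = 1.7·(28.4 − T_b)
T_b = (8.5·11.7 − 1.7·28.4) / (8.5 − 1.7) = 51.17 / 6.8 = 7.525 °C ≈ 7.5 °C.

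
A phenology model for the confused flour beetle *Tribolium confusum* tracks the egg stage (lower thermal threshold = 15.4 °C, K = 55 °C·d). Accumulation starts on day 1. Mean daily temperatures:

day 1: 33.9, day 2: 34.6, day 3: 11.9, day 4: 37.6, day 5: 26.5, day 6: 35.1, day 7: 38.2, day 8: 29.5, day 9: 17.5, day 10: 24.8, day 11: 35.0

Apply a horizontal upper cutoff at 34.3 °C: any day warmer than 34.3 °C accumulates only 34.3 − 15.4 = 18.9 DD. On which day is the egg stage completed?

day 4

Daily DD above 15.4 °C (capped at 18.9): 18.5, 18.9, 0.0, 18.9, 11.1, 18.9, 18.9, 14.1, 2.1, 9.4, 18.9.
Cumulative: 18.5, 37.4, 37.4, 56.3, 67.4, 86.3, 105.2, 119.3, 121.4, 130.8, 149.7.
The total first reaches 55 DD on day 4.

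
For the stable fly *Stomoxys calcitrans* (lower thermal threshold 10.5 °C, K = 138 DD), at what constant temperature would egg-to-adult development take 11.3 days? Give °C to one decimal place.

22.7 °C

Required daily accumulation = 138 / 11.3 = 12.212 DD/day.
T = T_base + 12.212 = 10.5 + 12.212 = 22.712 ≈ 22.7 °C.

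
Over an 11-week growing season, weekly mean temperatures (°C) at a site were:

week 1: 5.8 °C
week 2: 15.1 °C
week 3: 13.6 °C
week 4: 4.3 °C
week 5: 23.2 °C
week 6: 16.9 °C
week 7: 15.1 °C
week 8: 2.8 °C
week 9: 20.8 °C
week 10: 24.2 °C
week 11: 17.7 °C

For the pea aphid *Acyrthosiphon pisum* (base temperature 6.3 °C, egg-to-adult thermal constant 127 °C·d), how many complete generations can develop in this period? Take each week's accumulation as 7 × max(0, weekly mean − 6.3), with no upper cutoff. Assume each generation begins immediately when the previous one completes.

5 generations

Weekly DD (7 × max(0, T̄ − 6.3)): 0.0, 61.6, 51.1, 0.0, 118.3, 74.2, 61.6, 0.0, 101.5, 125.3, 79.8.
Season total = 673.4 DD.
Complete generations = ⌊673.4 / 127⌋ = 5.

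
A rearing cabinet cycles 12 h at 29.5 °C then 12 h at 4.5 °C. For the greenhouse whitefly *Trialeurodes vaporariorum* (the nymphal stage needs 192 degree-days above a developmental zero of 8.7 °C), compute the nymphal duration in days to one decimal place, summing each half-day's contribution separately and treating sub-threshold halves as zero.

Day half: max(0, 29.5 − 8.7) × 0.5 = 20.8 × 0.5 = 10.40 DD.
Night half: max(0, 4.5 − 8.7) × 0.5 = 0.0 × 0.5 = 0.00 DD.
Per 24 h: 10.40 DD/day.
Duration = 192 / 10.40 = 18.462 ≈ 18.5 days.

18.5 days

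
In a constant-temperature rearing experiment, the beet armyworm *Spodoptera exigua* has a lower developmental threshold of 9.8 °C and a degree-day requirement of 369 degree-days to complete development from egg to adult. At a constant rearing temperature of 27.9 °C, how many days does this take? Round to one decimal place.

20.4 days

Daily accumulation = 27.9 − 9.8 = 18.1 DD/day.
Duration = 369 / 18.1 = 20.387 ≈ 20.4 days.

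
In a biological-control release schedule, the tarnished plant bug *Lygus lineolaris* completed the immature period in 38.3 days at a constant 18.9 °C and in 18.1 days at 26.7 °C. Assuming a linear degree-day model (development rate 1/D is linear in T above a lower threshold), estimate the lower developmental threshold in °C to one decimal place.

Equal thermal constants: D₁(T₁ − T_b) = D₂(T₂ − T_b).
38.3·(18.9 − T_b) = 18.1·(26.7 − T_b)
T_b = (38.3·18.9 − 18.1·26.7) / (38.3 − 18.1) = 240.60 / 20.2 = 11.911 °C ≈ 11.9 °C.

11.9 °C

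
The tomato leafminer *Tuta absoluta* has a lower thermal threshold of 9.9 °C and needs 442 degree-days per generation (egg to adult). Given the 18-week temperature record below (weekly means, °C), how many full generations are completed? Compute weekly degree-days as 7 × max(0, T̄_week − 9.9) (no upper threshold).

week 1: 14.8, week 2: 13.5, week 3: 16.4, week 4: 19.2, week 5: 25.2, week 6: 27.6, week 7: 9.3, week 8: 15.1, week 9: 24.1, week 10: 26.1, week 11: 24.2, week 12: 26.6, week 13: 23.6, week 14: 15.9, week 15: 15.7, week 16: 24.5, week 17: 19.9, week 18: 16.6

Weekly DD (7 × max(0, T̄ − 9.9)): 34.3, 25.2, 45.5, 65.1, 107.1, 123.9, 0.0, 36.4, 99.4, 113.4, 100.1, 116.9, 95.9, 42.0, 40.6, 102.2, 70.0, 46.9.
Season total = 1264.9 DD.
Complete generations = ⌊1264.9 / 442⌋ = 2.

2 generations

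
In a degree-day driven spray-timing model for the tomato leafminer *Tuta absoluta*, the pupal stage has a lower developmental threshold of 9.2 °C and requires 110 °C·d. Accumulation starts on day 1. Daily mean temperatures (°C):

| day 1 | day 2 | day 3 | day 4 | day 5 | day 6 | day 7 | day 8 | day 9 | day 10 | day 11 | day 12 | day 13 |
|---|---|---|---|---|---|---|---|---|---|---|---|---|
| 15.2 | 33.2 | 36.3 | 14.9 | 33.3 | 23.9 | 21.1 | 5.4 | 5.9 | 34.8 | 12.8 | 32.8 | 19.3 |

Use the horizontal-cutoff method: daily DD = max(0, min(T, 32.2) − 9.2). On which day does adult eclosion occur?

Daily DD above 9.2 °C (capped at 23.0): 6.0, 23.0, 23.0, 5.7, 23.0, 14.7, 11.9, 0.0, 0.0, 23.0, 3.6, 23.0, 10.1.
Cumulative: 6.0, 29.0, 52.0, 57.7, 80.7, 95.4, 107.3, 107.3, 107.3, 130.3, 133.9, 156.9, 167.0.
The total first reaches 110 DD on day 10.

day 10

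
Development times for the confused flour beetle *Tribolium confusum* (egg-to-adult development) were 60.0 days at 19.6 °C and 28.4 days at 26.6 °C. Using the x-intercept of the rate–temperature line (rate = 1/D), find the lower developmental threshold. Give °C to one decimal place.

Linear rate model ⇒ the product D·(T − T_b) is constant across temperatures.
60.0·(19.6 − T_b) = 28.4·(26.6 − T_b)
T_b = (60.0·19.6 − 28.4·26.6) / (60.0 − 28.4) = 420.56 / 31.6 = 13.309 °C ≈ 13.3 °C.

13.3 °C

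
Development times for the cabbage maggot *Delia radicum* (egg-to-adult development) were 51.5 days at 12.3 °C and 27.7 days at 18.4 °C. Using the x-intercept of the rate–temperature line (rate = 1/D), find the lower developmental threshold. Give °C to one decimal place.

Under the model K = D·(T − T_b), so D₁·(T₁ − T_b) = D₂·(T₂ − T_b).
51.5·(12.3 − T_b) = 27.7·(18.4 − T_b)
T_b = (51.5·12.3 − 27.7·18.4) / (51.5 − 27.7) = 123.77 / 23.8 = 5.200 °C ≈ 5.2 °C.

5.2 °C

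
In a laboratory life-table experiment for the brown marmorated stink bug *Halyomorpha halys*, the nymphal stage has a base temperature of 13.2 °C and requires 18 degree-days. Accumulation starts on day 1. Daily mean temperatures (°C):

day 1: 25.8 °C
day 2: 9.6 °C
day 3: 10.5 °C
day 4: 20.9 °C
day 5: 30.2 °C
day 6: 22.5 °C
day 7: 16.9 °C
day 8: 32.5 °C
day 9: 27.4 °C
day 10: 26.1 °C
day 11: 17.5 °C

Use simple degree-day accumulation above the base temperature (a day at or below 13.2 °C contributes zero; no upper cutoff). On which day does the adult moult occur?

Daily DD above 13.2 °C: 12.6, 0.0, 0.0, 7.7, 17.0, 9.3, 3.7, 19.3, 14.2, 12.9, 4.3.
Cumulative: 12.6, 12.6, 12.6, 20.3, 37.3, 46.6, 50.3, 69.6, 83.8, 96.7, 101.0.
The total first reaches 18 DD on day 4.

day 4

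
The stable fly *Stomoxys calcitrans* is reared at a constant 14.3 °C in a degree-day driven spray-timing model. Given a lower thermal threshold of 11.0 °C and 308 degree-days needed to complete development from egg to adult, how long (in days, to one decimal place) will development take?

93.3 days

Daily accumulation = 14.3 − 11.0 = 3.3 DD/day.
Duration = 308 / 3.3 = 93.333 ≈ 93.3 days.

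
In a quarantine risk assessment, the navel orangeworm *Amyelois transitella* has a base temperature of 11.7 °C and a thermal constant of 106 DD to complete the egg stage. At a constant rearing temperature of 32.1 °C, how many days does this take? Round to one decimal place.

Daily accumulation = 32.1 − 11.7 = 20.4 DD/day.
Duration = 106 / 20.4 = 5.196 ≈ 5.2 days.

5.2 days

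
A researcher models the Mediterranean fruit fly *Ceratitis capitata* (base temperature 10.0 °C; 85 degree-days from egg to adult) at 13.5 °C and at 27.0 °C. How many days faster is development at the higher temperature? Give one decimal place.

At 13.5 °C: 85 / (13.5 − 10.0) = 85 / 3.5 = 24.286 d.
At 27.0 °C: 85 / (27.0 − 10.0) = 85 / 17.0 = 5.000 d.
Difference = |24.286 − 5.000| = 19.286 ≈ 19.3 days.

19.3 days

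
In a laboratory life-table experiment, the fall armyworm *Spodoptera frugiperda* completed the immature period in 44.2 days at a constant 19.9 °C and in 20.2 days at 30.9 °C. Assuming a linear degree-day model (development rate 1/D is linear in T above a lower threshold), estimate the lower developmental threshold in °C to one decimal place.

10.6 °C

Under the model K = D·(T − T_b), so D₁·(T₁ − T_b) = D₂·(T₂ − T_b).
44.2·(19.9 − T_b) = 20.2·(30.9 − T_b)
T_b = (44.2·19.9 − 20.2·30.9) / (44.2 − 20.2) = 255.40 / 24.0 = 10.642 °C ≈ 10.6 °C.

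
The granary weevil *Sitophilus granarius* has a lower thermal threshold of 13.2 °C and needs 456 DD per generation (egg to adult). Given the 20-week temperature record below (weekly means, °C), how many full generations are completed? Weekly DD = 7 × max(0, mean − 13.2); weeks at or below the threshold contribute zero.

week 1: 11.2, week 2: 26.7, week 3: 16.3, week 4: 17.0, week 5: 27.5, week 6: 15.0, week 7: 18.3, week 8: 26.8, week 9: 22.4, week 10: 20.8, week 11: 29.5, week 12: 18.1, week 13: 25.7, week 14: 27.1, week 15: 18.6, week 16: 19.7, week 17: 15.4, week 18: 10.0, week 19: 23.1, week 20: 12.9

2 generations

Weekly DD (7 × max(0, T̄ − 13.2)): 0.0, 94.5, 21.7, 26.6, 100.1, 12.6, 35.7, 95.2, 64.4, 53.2, 114.1, 34.3, 87.5, 97.3, 37.8, 45.5, 15.4, 0.0, 69.3, 0.0.
Season total = 1005.2 DD.
Complete generations = ⌊1005.2 / 456⌋ = 2.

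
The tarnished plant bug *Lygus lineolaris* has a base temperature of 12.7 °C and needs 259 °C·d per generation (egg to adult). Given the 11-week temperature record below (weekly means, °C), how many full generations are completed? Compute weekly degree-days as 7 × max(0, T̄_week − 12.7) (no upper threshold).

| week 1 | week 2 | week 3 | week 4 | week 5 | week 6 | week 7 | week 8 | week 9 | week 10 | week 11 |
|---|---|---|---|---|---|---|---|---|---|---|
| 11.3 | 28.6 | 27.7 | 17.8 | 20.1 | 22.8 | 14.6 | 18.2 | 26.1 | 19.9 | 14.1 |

2 generations

Weekly DD (7 × max(0, T̄ − 12.7)): 0.0, 111.3, 105.0, 35.7, 51.8, 70.7, 13.3, 38.5, 93.8, 50.4, 9.8.
Season total = 580.3 DD.
Complete generations = ⌊580.3 / 259⌋ = 2.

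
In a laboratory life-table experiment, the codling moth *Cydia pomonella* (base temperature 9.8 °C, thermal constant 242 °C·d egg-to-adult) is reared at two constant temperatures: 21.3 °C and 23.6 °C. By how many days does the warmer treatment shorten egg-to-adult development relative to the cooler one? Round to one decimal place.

3.5 days

At 21.3 °C: 242 / (21.3 − 9.8) = 242 / 11.5 = 21.043 d.
At 23.6 °C: 242 / (23.6 − 9.8) = 242 / 13.8 = 17.536 d.
Difference = |21.043 − 17.536| = 3.507 ≈ 3.5 days.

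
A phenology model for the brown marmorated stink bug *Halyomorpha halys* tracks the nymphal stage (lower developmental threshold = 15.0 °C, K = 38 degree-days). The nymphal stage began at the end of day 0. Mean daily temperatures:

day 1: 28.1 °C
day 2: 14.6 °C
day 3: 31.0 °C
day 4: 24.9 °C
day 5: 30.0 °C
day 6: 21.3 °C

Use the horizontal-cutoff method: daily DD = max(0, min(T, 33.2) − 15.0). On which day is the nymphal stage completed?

day 4

Daily DD above 15.0 °C (capped at 18.2): 13.1, 0.0, 16.0, 9.9, 15.0, 6.3.
Cumulative: 13.1, 13.1, 29.1, 39.0, 54.0, 60.3.
The total first reaches 38 DD on day 4.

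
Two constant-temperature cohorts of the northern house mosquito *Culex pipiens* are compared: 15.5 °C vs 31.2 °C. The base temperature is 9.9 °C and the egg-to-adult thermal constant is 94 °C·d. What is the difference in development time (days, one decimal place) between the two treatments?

At 15.5 °C: 94 / (15.5 − 9.9) = 94 / 5.6 = 16.786 d.
At 31.2 °C: 94 / (31.2 − 9.9) = 94 / 21.3 = 4.413 d.
Difference = |16.786 − 4.413| = 12.373 ≈ 12.4 days.

12.4 days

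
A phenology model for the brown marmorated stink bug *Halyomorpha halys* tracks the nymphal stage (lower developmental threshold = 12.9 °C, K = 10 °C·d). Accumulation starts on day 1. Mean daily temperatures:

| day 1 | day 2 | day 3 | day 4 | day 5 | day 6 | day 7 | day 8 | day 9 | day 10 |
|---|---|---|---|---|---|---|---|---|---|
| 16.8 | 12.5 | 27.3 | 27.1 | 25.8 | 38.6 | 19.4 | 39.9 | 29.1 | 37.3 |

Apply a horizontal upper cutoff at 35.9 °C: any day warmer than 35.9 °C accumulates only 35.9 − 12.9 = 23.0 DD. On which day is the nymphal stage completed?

day 3

Daily DD above 12.9 °C (capped at 23.0): 3.9, 0.0, 14.4, 14.2, 12.9, 23.0, 6.5, 23.0, 16.2, 23.0.
Cumulative: 3.9, 3.9, 18.3, 32.5, 45.4, 68.4, 74.9, 97.9, 114.1, 137.1.
The total first reaches 10 DD on day 3.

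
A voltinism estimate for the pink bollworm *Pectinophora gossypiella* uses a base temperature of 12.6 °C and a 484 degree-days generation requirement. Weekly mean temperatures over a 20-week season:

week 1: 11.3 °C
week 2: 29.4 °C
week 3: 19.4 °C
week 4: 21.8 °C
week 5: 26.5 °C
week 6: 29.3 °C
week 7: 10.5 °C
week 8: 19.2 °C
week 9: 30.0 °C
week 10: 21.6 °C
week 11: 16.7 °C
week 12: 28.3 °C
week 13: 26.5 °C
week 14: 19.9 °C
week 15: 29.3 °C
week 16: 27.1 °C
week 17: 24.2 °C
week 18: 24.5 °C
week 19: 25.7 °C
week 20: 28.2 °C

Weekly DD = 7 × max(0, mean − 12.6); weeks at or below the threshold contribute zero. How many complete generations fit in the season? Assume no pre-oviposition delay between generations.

Weekly DD (7 × max(0, T̄ − 12.6)): 0.0, 117.6, 47.6, 64.4, 97.3, 116.9, 0.0, 46.2, 121.8, 63.0, 28.7, 109.9, 97.3, 51.1, 116.9, 101.5, 81.2, 83.3, 91.7, 109.2.
Season total = 1545.6 DD.
Complete generations = ⌊1545.6 / 484⌋ = 3.

3 generations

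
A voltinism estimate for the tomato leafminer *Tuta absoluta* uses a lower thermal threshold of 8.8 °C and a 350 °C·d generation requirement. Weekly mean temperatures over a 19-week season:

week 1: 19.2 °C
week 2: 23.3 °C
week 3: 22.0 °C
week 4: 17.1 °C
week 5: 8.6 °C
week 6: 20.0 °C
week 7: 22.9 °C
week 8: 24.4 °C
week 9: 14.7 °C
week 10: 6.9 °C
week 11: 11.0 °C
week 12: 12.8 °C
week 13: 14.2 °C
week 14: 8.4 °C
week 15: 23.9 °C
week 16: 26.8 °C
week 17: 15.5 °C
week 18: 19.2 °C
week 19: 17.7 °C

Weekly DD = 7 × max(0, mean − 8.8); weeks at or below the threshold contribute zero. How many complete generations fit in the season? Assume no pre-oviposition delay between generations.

Weekly DD (7 × max(0, T̄ − 8.8)): 72.8, 101.5, 92.4, 58.1, 0.0, 78.4, 98.7, 109.2, 41.3, 0.0, 15.4, 28.0, 37.8, 0.0, 105.7, 126.0, 46.9, 72.8, 62.3.
Season total = 1147.3 DD.
Complete generations = ⌊1147.3 / 350⌋ = 3.

3 generations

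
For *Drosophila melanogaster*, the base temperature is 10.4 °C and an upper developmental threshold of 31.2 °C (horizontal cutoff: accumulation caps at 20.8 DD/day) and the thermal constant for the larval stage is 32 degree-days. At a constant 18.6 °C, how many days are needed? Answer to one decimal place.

3.9 days

Daily accumulation = 18.6 − 10.4 = 8.2 DD/day.
Duration = 32 / 8.2 = 3.902 ≈ 3.9 days.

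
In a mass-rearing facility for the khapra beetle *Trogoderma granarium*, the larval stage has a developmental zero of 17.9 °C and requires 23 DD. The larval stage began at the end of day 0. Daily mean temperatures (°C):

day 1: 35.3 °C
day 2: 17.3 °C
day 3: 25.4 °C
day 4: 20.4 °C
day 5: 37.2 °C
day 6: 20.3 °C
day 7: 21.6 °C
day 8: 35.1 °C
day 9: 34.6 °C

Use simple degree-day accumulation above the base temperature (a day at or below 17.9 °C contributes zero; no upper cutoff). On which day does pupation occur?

day 3

Daily DD above 17.9 °C: 17.4, 0.0, 7.5, 2.5, 19.3, 2.4, 3.7, 17.2, 16.7.
Cumulative: 17.4, 17.4, 24.9, 27.4, 46.7, 49.1, 52.8, 70.0, 86.7.
The total first reaches 23 DD on day 3.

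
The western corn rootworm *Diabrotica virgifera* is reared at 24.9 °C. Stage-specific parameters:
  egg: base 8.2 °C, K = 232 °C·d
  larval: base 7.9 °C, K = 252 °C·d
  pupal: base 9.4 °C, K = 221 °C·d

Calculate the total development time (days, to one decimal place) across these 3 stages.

egg: 232 / (24.9 − 8.2) = 232 / 16.7 = 13.892 d.
larval: 252 / (24.9 − 7.9) = 252 / 17.0 = 14.824 d.
pupal: 221 / (24.9 − 9.4) = 221 / 15.5 = 14.258 d.
Sum = 42.974 ≈ 43.0 days.

43.0 days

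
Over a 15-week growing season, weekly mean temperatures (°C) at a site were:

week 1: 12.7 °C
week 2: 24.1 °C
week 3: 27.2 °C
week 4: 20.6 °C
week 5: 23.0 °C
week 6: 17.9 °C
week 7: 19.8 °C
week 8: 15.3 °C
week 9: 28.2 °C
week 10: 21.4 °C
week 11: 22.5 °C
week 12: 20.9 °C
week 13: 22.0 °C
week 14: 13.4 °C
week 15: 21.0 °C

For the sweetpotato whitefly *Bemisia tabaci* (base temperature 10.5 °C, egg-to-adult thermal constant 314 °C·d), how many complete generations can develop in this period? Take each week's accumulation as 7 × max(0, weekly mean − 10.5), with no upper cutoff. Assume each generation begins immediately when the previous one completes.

Weekly DD (7 × max(0, T̄ − 10.5)): 15.4, 95.2, 116.9, 70.7, 87.5, 51.8, 65.1, 33.6, 123.9, 76.3, 84.0, 72.8, 80.5, 20.3, 73.5.
Season total = 1067.5 DD.
Complete generations = ⌊1067.5 / 314⌋ = 3.

3 generations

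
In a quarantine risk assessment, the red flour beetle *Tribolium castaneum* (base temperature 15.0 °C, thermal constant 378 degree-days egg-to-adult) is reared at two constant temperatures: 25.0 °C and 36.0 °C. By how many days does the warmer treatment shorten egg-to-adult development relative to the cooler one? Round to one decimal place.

19.8 days

At 25.0 °C: 378 / (25.0 − 15.0) = 378 / 10.0 = 37.800 d.
At 36.0 °C: 378 / (36.0 − 15.0) = 378 / 21.0 = 18.000 d.
Difference = |37.800 − 18.000| = 19.800 ≈ 19.8 days.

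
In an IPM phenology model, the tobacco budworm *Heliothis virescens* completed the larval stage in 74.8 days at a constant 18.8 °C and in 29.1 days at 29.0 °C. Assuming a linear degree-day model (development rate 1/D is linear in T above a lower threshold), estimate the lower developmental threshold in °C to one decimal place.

Equal thermal constants: D₁(T₁ − T_b) = D₂(T₂ − T_b).
74.8·(18.8 − T_b) = 29.1·(29.0 − T_b)
T_b = (74.8·18.8 − 29.1·29.0) / (74.8 − 29.1) = 562.34 / 45.7 = 12.305 °C ≈ 12.3 °C.

12.3 °C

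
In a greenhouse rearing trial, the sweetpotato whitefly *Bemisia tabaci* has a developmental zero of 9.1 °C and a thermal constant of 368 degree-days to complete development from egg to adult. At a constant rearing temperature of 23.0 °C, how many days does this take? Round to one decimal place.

Daily accumulation = 23.0 − 9.1 = 13.9 DD/day.
Duration = 368 / 13.9 = 26.475 ≈ 26.5 days.

26.5 days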